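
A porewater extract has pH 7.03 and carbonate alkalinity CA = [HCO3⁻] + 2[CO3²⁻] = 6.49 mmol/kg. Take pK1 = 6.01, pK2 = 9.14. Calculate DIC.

DIC = 7.05 mmol/kg

CA = [HCO3⁻] + 2[CO3²⁻] = (α₁ + 2α₂)·DIC
At pH 7.03: [H⁺]/K1 = 10^-1.02 = 0.095499, K2/[H⁺] = 10^-2.11 = 0.0077625
α₁ = 1/(1 + 0.095499 + 0.0077625) = 1/1.1033 = 0.9064; α₂ = α₁·K2/[H⁺] = 0.007036
α₁ + 2α₂ = 0.9205
DIC = CA / (α₁ + 2α₂) = 6.49 / 0.9205 = 7.05 mmol/kg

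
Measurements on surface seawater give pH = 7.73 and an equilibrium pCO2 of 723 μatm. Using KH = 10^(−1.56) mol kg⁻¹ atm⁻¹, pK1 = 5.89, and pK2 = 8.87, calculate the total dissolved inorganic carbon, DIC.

DIC = 1.50 mmol/kg

[CO2*] = KH · pCO2 = 10^(−1.56) × 723×10^-6 = 1.991×10^-5 mol/kg
α₀ = 1/(1 + K1/[H⁺] + K1K2/[H⁺]²) = 1/(1 + 10^+1.84 + 10^+0.70) = 0.01330
DIC = [CO2*]/α₀ = 1.991×10^-5 / 0.01330 = 1.50 mmol/kg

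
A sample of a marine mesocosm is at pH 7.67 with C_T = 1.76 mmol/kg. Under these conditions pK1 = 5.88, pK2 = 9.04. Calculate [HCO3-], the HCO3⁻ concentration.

[HCO3⁻] = 1.66 mmol/kg

α₁ = 1 / (1 + [H⁺]/K1 + K2/[H⁺]) = 1 / (1 + 10^-1.79 + 10^-1.37)
   = 1 / (1 + 0.016218 + 0.042658) = 1/1.0589 = 0.9444
[HCO3⁻] = α₁ × DIC = 0.9444 × 1.76 = 1.66 mmol/kg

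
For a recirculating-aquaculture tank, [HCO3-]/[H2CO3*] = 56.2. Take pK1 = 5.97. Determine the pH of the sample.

From K1 = [H⁺][HCO3-]/[H2CO3*]:  pH = pK1 + log₁₀([HCO3-]/[H2CO3*])
log₁₀(56.2) = +1.750
pH = 5.97 + (+1.750) = 7.72

pH = 7.72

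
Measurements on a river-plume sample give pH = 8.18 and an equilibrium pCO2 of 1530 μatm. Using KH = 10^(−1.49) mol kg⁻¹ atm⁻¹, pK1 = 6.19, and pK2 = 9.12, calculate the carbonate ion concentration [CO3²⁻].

[CO2*] = KH · pCO2 = 10^(−1.49) × 1530×10^-6 = 4.951×10^-5 mol/kg
α₀ = 1/(1 + K1/[H⁺] + K1K2/[H⁺]²) = 1/(1 + 10^+1.99 + 10^+1.05) = 0.009096
DIC = [CO2*]/α₀ = 4.951×10^-5 / 0.009096 = 5.443 mmol/kg
[CO3²⁻] = α₂·DIC; α₂ = 0.1021, so [CO3²⁻] = 0.1021 × 5.443 = 0.556 mmol/kg

[CO3²⁻] = 0.556 mmol/kg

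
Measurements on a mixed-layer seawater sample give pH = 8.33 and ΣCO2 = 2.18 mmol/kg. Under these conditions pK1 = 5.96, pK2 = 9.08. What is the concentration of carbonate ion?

[CO3²⁻] = 0.328 mmol/kg

α₂ = 1 / (1 + [H⁺]/K2 + [H⁺]²/(K1K2)) = 1 / (1 + 10^+0.75 + 10^-1.62)
   = 1 / (1 + 5.6234 + 0.023988) = 1/6.6474 = 0.1504
[CO3²⁻] = α₂ × DIC = 0.1504 × 2.18 = 0.328 mmol/kg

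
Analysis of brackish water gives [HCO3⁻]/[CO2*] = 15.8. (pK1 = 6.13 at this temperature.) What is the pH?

pH = 7.33

From K1 = [H⁺][HCO3⁻]/[CO2*]:  pH = pK1 + log₁₀([HCO3⁻]/[CO2*])
log₁₀(15.8) = +1.199
pH = 6.13 + (+1.199) = 7.33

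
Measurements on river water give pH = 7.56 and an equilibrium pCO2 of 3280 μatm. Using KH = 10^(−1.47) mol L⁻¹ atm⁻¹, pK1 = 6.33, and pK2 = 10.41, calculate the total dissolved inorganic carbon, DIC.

DIC = 2.00 mmol/L

[CO2*] = KH · pCO2 = 10^(−1.47) × 3280×10^-6 = 1.111×10^-4 mol/L
α₀ = 1/(1 + K1/[H⁺] + K1K2/[H⁺]²) = 1/(1 + 10^+1.23 + 10^-1.62) = 0.05554
DIC = [CO2*]/α₀ = 1.111×10^-4 / 0.05554 = 2.00 mmol/L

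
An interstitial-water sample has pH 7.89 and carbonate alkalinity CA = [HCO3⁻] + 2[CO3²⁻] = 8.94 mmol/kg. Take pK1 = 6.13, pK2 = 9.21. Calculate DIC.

DIC = 8.69 mmol/kg

CA = [HCO3⁻] + 2[CO3²⁻] = (α₁ + 2α₂)·DIC
At pH 7.89: [H⁺]/K1 = 10^-1.76 = 0.017378, K2/[H⁺] = 10^-1.32 = 0.047863
α₁ = 1/(1 + 0.017378 + 0.047863) = 1/1.0652 = 0.9388; α₂ = α₁·K2/[H⁺] = 0.04493
α₁ + 2α₂ = 1.0286
DIC = CA / (α₁ + 2α₂) = 8.94 / 1.0286 = 8.69 mmol/kg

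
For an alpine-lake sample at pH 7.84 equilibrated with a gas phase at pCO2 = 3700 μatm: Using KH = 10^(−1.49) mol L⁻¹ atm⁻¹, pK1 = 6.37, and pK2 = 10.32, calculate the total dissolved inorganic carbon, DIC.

[CO2*] = KH · pCO2 = 10^(−1.49) × 3700×10^-6 = 1.197×10^-4 mol/L
α₀ = 1/(1 + K1/[H⁺] + K1K2/[H⁺]²) = 1/(1 + 10^+1.47 + 10^-1.01) = 0.03267
DIC = [CO2*]/α₀ = 1.197×10^-4 / 0.03267 = 3.66 mmol/L

DIC = 3.66 mmol/L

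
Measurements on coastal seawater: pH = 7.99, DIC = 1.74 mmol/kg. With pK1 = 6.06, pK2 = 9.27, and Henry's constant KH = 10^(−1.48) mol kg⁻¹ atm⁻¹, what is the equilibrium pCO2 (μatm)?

α₀ = 1 / (1 + K1/[H⁺] + K1K2/[H⁺]²) = 1 / (1 + 10^+1.93 + 10^+0.65)
   = 1 / (1 + 85.114 + 4.4668) = 1/90.581 = 0.01104
[CO2*] = α₀ × DIC = 0.01104 × 1.74 = 0.01921 mmol/kg = 19.21 μmol/kg
pCO2 = [CO2*]/KH = 1.921×10^-5 / 3.311×10^-2 = 580 μatm

pCO2 = 580 μatm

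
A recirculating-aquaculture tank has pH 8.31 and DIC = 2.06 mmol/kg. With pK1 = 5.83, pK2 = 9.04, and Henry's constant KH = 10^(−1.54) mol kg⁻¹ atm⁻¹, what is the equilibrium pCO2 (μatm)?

α₀ = 1 / (1 + K1/[H⁺] + K1K2/[H⁺]²) = 1 / (1 + 10^+2.48 + 10^+1.75)
   = 1 / (1 + 302.00 + 56.234) = 1/359.23 = 0.002784
[CO2*] = α₀ × DIC = 0.002784 × 2.06 = 0.005734 mmol/kg = 5.734 μmol/kg
pCO2 = [CO2*]/KH = 5.734×10^-6 / 2.884×10^-2 = 199 μatm

pCO2 = 199 μatm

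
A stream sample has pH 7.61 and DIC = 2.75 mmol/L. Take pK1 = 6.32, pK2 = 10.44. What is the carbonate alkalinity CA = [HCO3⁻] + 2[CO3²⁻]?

CA = [HCO3⁻] + 2[CO3²⁻] = (α₁ + 2α₂)·DIC
At pH 7.61: [H⁺]/K1 = 10^-1.29 = 0.051286, K2/[H⁺] = 10^-2.83 = 0.0014791
α₁ = 1/(1 + 0.051286 + 0.0014791) = 1/1.0528 = 0.9499; α₂ = α₁·K2/[H⁺] = 0.001405
α₁ + 2α₂ = 0.9527
CA = 0.9527 × 2.75 = 2.62 mmol/L

CA = 2.62 mmol/L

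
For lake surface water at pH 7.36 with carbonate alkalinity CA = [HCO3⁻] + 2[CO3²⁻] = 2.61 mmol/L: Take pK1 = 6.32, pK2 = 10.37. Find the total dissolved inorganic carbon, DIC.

CA = [HCO3⁻] + 2[CO3²⁻] = (α₁ + 2α₂)·DIC
At pH 7.36: [H⁺]/K1 = 10^-1.04 = 0.091201, K2/[H⁺] = 10^-3.01 = 0.00097724
α₁ = 1/(1 + 0.091201 + 0.00097724) = 1/1.0922 = 0.9156; α₂ = α₁·K2/[H⁺] = 0.0008948
α₁ + 2α₂ = 0.9174
DIC = CA / (α₁ + 2α₂) = 2.61 / 0.9174 = 2.85 mmol/L

DIC = 2.85 mmol/L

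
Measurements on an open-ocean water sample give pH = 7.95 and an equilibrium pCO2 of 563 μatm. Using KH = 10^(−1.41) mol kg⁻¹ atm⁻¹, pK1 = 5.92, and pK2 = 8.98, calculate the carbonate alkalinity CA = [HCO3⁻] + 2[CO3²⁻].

[CO2*] = KH · pCO2 = 10^(−1.41) × 563×10^-6 = 2.190×10^-5 mol/kg
α₀ = 1/(1 + K1/[H⁺] + K1K2/[H⁺]²) = 1/(1 + 10^+2.03 + 10^+1.00) = 0.008464
DIC = [CO2*]/α₀ = 2.190×10^-5 / 0.008464 = 2.588 mmol/kg
CA = (α₁ + 2α₂)·DIC = (0.9069 + 2×0.08464) × 2.588 = 2.79 mmol/kg

CA = 2.79 mmol/kg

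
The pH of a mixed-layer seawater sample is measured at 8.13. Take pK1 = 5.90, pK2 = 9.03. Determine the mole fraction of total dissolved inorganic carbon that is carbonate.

α₂ = 0.111

α₂ = 1 / (1 + [H⁺]/K2 + [H⁺]²/(K1K2)) = 1 / (1 + 10^+0.90 + 10^-1.33)
   = 1 / (1 + 7.9433 + 0.046774) = 1/8.9901 = 0.1112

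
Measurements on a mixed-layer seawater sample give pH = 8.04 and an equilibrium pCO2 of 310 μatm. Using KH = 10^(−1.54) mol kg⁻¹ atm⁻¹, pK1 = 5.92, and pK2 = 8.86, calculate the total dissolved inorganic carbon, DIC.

[CO2*] = KH · pCO2 = 10^(−1.54) × 310×10^-6 = 8.940×10^-6 mol/kg
α₀ = 1/(1 + K1/[H⁺] + K1K2/[H⁺]²) = 1/(1 + 10^+2.12 + 10^+1.30) = 0.006545
DIC = [CO2*]/α₀ = 8.940×10^-6 / 0.006545 = 1.37 mmol/kg

DIC = 1.37 mmol/kg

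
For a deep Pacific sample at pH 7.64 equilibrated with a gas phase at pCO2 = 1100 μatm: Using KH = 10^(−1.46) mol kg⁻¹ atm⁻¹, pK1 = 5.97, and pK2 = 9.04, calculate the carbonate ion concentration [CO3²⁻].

[CO2*] = KH · pCO2 = 10^(−1.46) × 1100×10^-6 = 3.814×10^-5 mol/kg
α₀ = 1/(1 + K1/[H⁺] + K1K2/[H⁺]²) = 1/(1 + 10^+1.67 + 10^+0.27) = 0.02015
DIC = [CO2*]/α₀ = 3.814×10^-5 / 0.02015 = 1.893 mmol/kg
[CO3²⁻] = α₂·DIC; α₂ = 0.03752, so [CO3²⁻] = 0.03752 × 1.893 = 0.0710 mmol/kg

[CO3²⁻] = 0.0710 mmol/kg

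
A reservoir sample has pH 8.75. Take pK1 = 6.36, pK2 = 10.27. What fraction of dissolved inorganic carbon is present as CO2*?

α₀ = 0.00394

α₀ = 1 / (1 + K1/[H⁺] + K1K2/[H⁺]²) = 1 / (1 + 10^+2.39 + 10^+0.87)
   = 1 / (1 + 245.47 + 7.4131) = 1/253.88 = 0.003939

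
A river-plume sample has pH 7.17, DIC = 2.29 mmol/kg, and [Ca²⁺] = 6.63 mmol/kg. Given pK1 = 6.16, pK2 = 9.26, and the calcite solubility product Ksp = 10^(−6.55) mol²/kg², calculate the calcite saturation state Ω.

α₂ = 1 / (1 + [H⁺]/K2 + [H⁺]²/(K1K2)) = 1 / (1 + 10^+2.09 + 10^+1.08)
   = 1 / (1 + 123.03 + 12.023) = 1/136.05 = 0.007350
[CO3²⁻] = α₂ × DIC = 0.007350 × 2.29 = 0.01683 mmol/kg = 16.83 μmol/kg
Ksp = 10^(−6.55) = 2.818×10^-7
Ω = [Ca²⁺][CO3²⁻]/Ksp = (6.63×10^-3)(1.683×10^-5) / 2.818×10^-7 = 0.396

Ω = 0.396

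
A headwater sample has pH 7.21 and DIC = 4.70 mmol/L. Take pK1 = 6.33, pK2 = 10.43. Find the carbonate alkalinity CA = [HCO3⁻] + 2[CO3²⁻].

CA = [HCO3⁻] + 2[CO3²⁻] = (α₁ + 2α₂)·DIC
At pH 7.21: [H⁺]/K1 = 10^-0.88 = 0.13183, K2/[H⁺] = 10^-3.22 = 0.00060256
α₁ = 1/(1 + 0.13183 + 0.00060256) = 1/1.1324 = 0.8831; α₂ = α₁·K2/[H⁺] = 0.0005321
α₁ + 2α₂ = 0.8841
CA = 0.8841 × 4.70 = 4.16 mmol/L

CA = 4.16 mmol/L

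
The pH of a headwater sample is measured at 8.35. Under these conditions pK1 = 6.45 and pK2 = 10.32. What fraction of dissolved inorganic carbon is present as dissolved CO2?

α₀ = 0.0123

α₀ = 1 / (1 + K1/[H⁺] + K1K2/[H⁺]²) = 1 / (1 + 10^+1.90 + 10^-0.07)
   = 1 / (1 + 79.433 + 0.85114) = 1/81.284 = 0.01230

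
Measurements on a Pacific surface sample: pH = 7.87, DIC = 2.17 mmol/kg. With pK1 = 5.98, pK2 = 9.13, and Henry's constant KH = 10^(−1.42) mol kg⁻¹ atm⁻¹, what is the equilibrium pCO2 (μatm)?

pCO2 = 689 μatm

α₀ = 1 / (1 + K1/[H⁺] + K1K2/[H⁺]²) = 1 / (1 + 10^+1.89 + 10^+0.63)
   = 1 / (1 + 77.625 + 4.2658) = 1/82.891 = 0.01206
[CO2*] = α₀ × DIC = 0.01206 × 2.17 = 0.02618 mmol/kg
pCO2 = [CO2*]/KH = 2.618×10^-5 / 3.802×10^-2 = 689 μatm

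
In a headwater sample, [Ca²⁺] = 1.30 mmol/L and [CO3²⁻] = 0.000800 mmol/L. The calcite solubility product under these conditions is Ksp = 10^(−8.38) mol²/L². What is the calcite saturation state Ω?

Ksp = 10^(−8.38) = 4.169×10^-9
Ω = [Ca²⁺][CO3²⁻]/Ksp = (1.30×10^-3)(0.000800×10^-3) / 4.169×10^-9 = 0.249

Ω = 0.249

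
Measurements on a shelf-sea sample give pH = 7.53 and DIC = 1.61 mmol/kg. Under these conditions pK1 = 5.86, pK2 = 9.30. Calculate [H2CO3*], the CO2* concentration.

[CO2*] = 0.0331 mmol/kg

α₀ = 1 / (1 + K1/[H⁺] + K1K2/[H⁺]²) = 1 / (1 + 10^+1.67 + 10^-0.10)
   = 1 / (1 + 46.774 + 0.79433) = 1/48.568 = 0.02059
[CO2*] = α₀ × DIC = 0.02059 × 1.61 = 0.0331 mmol/kg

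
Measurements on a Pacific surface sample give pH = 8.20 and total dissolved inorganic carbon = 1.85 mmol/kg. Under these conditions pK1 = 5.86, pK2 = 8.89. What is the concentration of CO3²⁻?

[CO3²⁻] = 0.312 mmol/kg

α₂ = 1 / (1 + [H⁺]/K2 + [H⁺]²/(K1K2)) = 1 / (1 + 10^+0.69 + 10^-1.65)
   = 1 / (1 + 4.8978 + 0.022387) = 1/5.9202 = 0.1689
[CO3²⁻] = α₂ × DIC = 0.1689 × 1.85 = 0.312 mmol/kg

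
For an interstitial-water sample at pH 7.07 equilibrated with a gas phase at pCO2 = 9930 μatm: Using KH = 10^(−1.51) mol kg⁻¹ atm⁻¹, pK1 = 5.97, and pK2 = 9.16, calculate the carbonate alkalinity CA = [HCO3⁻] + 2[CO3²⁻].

[CO2*] = KH · pCO2 = 10^(−1.51) × 9930×10^-6 = 3.069×10^-4 mol/kg
α₀ = 1/(1 + K1/[H⁺] + K1K2/[H⁺]²) = 1/(1 + 10^+1.10 + 10^-0.99) = 0.07304
DIC = [CO2*]/α₀ = 3.069×10^-4 / 0.07304 = 4.201 mmol/kg
CA = (α₁ + 2α₂)·DIC = (0.9195 + 2×0.007474) × 4.201 = 3.93 mmol/kg

CA = 3.93 mmol/kg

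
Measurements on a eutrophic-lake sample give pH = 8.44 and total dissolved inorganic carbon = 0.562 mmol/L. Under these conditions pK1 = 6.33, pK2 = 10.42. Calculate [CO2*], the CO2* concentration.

[CO2*] = 4.28 μmol/L

α₀ = 1 / (1 + K1/[H⁺] + K1K2/[H⁺]²) = 1 / (1 + 10^+2.11 + 10^+0.13)
   = 1 / (1 + 128.82 + 1.3490) = 1/131.17 = 0.007623
[CO2*] = α₀ × DIC = 0.007623 × 0.562 = 0.00428 mmol/L = 4.28 μmol/L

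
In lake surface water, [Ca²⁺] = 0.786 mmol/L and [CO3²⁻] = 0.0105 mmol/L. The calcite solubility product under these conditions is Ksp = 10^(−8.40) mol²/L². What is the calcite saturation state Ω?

Ω = 2.07

Ksp = 10^(−8.40) = 3.981×10^-9
Ω = [Ca²⁺][CO3²⁻]/Ksp = (0.786×10^-3)(0.0105×10^-3) / 3.981×10^-9 = 2.07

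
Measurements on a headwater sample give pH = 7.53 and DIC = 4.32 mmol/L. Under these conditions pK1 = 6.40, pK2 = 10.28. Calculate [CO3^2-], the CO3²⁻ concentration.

[CO3²⁻] = 7.14 μmol/L

α₂ = 1 / (1 + [H⁺]/K2 + [H⁺]²/(K1K2)) = 1 / (1 + 10^+2.75 + 10^+1.62)
   = 1 / (1 + 562.34 + 41.687) = 1/605.03 = 0.001653
[CO3²⁻] = α₂ × DIC = 0.001653 × 4.32 = 0.00714 mmol/L = 7.14 μmol/L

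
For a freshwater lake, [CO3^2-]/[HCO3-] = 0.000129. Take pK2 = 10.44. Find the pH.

pH = 6.55

From K2 = [H⁺][CO3^2-]/[HCO3-]:  pH = pK2 + log₁₀([CO3^2-]/[HCO3-])
log₁₀(0.000129) = -3.889
pH = 10.44 + (-3.889) = 6.55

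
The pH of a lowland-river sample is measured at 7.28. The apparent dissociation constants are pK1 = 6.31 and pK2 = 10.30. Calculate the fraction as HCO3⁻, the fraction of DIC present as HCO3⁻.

α₁ = 1 / (1 + [H⁺]/K1 + K2/[H⁺]) = 1 / (1 + 10^-0.97 + 10^-3.02)
   = 1 / (1 + 0.10715 + 0.00095499) = 1/1.1081 = 0.9024

α₁ = 0.902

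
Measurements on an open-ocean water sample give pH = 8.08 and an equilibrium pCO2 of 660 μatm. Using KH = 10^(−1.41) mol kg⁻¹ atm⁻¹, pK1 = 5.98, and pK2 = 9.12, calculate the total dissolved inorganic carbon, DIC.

[CO2*] = KH · pCO2 = 10^(−1.41) × 660×10^-6 = 2.568×10^-5 mol/kg
α₀ = 1/(1 + K1/[H⁺] + K1K2/[H⁺]²) = 1/(1 + 10^+2.10 + 10^+1.06) = 0.007227
DIC = [CO2*]/α₀ = 2.568×10^-5 / 0.007227 = 3.55 mmol/kg

DIC = 3.55 mmol/kg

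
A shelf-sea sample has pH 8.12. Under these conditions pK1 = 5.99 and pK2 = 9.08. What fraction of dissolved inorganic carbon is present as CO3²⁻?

α₂ = 0.0982

α₂ = 1 / (1 + [H⁺]/K2 + [H⁺]²/(K1K2)) = 1 / (1 + 10^+0.96 + 10^-1.17)
   = 1 / (1 + 9.1201 + 0.067608) = 1/10.188 = 0.09816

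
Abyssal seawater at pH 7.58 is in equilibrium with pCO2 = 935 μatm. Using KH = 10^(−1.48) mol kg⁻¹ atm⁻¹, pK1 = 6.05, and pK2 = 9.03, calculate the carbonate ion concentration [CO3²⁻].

[CO3²⁻] = 0.0372 mmol/kg

[CO2*] = KH · pCO2 = 10^(−1.48) × 935×10^-6 = 3.096×10^-5 mol/kg
α₀ = 1/(1 + K1/[H⁺] + K1K2/[H⁺]²) = 1/(1 + 10^+1.53 + 10^+0.08) = 0.02771
DIC = [CO2*]/α₀ = 3.096×10^-5 / 0.02771 = 1.117 mmol/kg
[CO3²⁻] = α₂·DIC; α₂ = 0.03332, so [CO3²⁻] = 0.03332 × 1.117 = 0.0372 mmol/kg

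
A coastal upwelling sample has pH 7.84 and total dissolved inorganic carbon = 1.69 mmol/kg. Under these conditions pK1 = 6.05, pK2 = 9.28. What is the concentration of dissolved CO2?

[CO2*] = 0.0260 mmol/kg

α₀ = 1 / (1 + K1/[H⁺] + K1K2/[H⁺]²) = 1 / (1 + 10^+1.79 + 10^+0.35)
   = 1 / (1 + 61.660 + 2.2387) = 1/64.898 = 0.01541
[CO2*] = α₀ × DIC = 0.01541 × 1.69 = 0.0260 mmol/kg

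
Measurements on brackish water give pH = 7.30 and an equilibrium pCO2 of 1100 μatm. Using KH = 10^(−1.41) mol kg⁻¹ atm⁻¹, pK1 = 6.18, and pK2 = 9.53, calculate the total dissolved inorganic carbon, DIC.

[CO2*] = KH · pCO2 = 10^(−1.41) × 1100×10^-6 = 4.279×10^-5 mol/kg
α₀ = 1/(1 + K1/[H⁺] + K1K2/[H⁺]²) = 1/(1 + 10^+1.12 + 10^-1.11) = 0.07013
DIC = [CO2*]/α₀ = 4.279×10^-5 / 0.07013 = 0.610 mmol/kg

DIC = 0.610 mmol/kg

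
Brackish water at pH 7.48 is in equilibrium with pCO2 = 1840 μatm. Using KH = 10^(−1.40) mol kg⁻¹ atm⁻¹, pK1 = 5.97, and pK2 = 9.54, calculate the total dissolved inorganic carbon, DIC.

[CO2*] = KH · pCO2 = 10^(−1.40) × 1840×10^-6 = 7.325×10^-5 mol/kg
α₀ = 1/(1 + K1/[H⁺] + K1K2/[H⁺]²) = 1/(1 + 10^+1.51 + 10^-0.55) = 0.02973
DIC = [CO2*]/α₀ = 7.325×10^-5 / 0.02973 = 2.46 mmol/kg

DIC = 2.46 mmol/kg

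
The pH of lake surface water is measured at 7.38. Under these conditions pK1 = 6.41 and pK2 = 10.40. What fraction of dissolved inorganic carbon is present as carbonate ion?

α₂ = 1 / (1 + [H⁺]/K2 + [H⁺]²/(K1K2)) = 1 / (1 + 10^+3.02 + 10^+2.05)
   = 1 / (1 + 1047.1 + 112.20) = 1/1160.3 = 0.0008618

α₂ = 0.000862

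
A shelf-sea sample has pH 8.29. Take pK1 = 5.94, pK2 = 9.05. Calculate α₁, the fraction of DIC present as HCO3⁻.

α₁ = 0.849

α₁ = 1 / (1 + [H⁺]/K1 + K2/[H⁺]) = 1 / (1 + 10^-2.35 + 10^-0.76)
   = 1 / (1 + 0.0044668 + 0.17378) = 1/1.1782 = 0.8487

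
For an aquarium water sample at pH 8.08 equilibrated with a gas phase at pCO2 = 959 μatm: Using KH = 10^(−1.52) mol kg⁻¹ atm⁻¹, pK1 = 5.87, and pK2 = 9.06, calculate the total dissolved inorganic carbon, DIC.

DIC = 5.22 mmol/kg

[CO2*] = KH · pCO2 = 10^(−1.52) × 959×10^-6 = 2.896×10^-5 mol/kg
α₀ = 1/(1 + K1/[H⁺] + K1K2/[H⁺]²) = 1/(1 + 10^+2.21 + 10^+1.23) = 0.005551
DIC = [CO2*]/α₀ = 2.896×10^-5 / 0.005551 = 5.22 mmol/kg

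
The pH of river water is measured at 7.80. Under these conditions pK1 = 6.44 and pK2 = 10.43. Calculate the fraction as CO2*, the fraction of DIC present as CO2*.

α₀ = 0.0417

α₀ = 1 / (1 + K1/[H⁺] + K1K2/[H⁺]²) = 1 / (1 + 10^+1.36 + 10^-1.27)
   = 1 / (1 + 22.909 + 0.053703) = 1/23.962 = 0.04173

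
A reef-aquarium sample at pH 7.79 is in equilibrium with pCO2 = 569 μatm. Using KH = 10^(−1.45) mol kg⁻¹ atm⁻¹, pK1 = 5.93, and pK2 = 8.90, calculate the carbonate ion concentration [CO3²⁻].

[CO2*] = KH · pCO2 = 10^(−1.45) × 569×10^-6 = 2.019×10^-5 mol/kg
α₀ = 1/(1 + K1/[H⁺] + K1K2/[H⁺]²) = 1/(1 + 10^+1.86 + 10^+0.75) = 0.01265
DIC = [CO2*]/α₀ = 2.019×10^-5 / 0.01265 = 1.596 mmol/kg
[CO3²⁻] = α₂·DIC; α₂ = 0.07112, so [CO3²⁻] = 0.07112 × 1.596 = 0.114 mmol/kg

[CO3²⁻] = 0.114 mmol/kg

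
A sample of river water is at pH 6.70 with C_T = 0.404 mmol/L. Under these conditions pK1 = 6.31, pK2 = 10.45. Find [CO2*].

[CO2*] = 0.117 mmol/L

α₀ = 1 / (1 + K1/[H⁺] + K1K2/[H⁺]²) = 1 / (1 + 10^+0.39 + 10^-3.36)
   = 1 / (1 + 2.4547 + 0.00043652) = 1/3.4551 = 0.2894
[CO2*] = α₀ × DIC = 0.2894 × 0.404 = 0.117 mmol/L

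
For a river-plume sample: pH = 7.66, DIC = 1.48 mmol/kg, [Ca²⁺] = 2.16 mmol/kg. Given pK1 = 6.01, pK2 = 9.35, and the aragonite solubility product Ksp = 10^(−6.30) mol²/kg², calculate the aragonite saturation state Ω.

α₂ = 1 / (1 + [H⁺]/K2 + [H⁺]²/(K1K2)) = 1 / (1 + 10^+1.69 + 10^+0.04)
   = 1 / (1 + 48.978 + 1.0965) = 1/51.074 = 0.01958
[CO3²⁻] = α₂ × DIC = 0.01958 × 1.48 = 0.02898 mmol/kg
Ksp = 10^(−6.30) = 5.012×10^-7
Ω = [Ca²⁺][CO3²⁻]/Ksp = (2.16×10^-3)(2.898×10^-5) / 5.012×10^-7 = 0.125

Ω = 0.125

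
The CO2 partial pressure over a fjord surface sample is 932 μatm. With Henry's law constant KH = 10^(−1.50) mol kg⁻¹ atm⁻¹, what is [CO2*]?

KH = 10^(−1.50) = 3.162×10^-2 mol kg⁻¹ atm⁻¹
[CO2*] = KH · pCO2 = 3.162×10^-2 × 932×10^-6 atm = 2.95×10^-5 mol/kg

[CO2*] = 29.5 μmol/kg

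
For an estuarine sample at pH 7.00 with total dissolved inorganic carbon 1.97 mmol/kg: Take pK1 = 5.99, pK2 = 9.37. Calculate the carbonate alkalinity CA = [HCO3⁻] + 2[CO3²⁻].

CA = [HCO3⁻] + 2[CO3²⁻] = (α₁ + 2α₂)·DIC
At pH 7.00: [H⁺]/K1 = 10^-1.01 = 0.097724, K2/[H⁺] = 10^-2.37 = 0.0042658
α₁ = 1/(1 + 0.097724 + 0.0042658) = 1/1.1020 = 0.9074; α₂ = α₁·K2/[H⁺] = 0.003871
α₁ + 2α₂ = 0.9152
CA = 0.9152 × 1.97 = 1.80 mmol/kg

CA = 1.80 mmol/kg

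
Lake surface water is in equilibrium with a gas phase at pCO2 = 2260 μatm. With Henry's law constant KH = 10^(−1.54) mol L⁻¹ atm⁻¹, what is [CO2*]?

KH = 10^(−1.54) = 2.884×10^-2 mol L⁻¹ atm⁻¹
[CO2*] = KH · pCO2 = 2.884×10^-2 × 2260×10^-6 atm = 6.52×10^-5 mol/L

[CO2*] = 65.2 μmol/L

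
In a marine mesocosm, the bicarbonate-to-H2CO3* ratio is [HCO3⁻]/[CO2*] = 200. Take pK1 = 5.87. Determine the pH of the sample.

From K1 = [H⁺][HCO3⁻]/[CO2*]:  pH = pK1 + log₁₀([HCO3⁻]/[CO2*])
log₁₀(200) = +2.301
pH = 5.87 + (+2.301) = 8.17

pH = 8.17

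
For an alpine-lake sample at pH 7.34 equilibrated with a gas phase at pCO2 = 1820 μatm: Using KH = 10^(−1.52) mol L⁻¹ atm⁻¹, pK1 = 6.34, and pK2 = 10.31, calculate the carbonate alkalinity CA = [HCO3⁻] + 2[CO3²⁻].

CA = 0.551 mmol/L

[CO2*] = KH · pCO2 = 10^(−1.52) × 1820×10^-6 = 5.496×10^-5 mol/L
α₀ = 1/(1 + K1/[H⁺] + K1K2/[H⁺]²) = 1/(1 + 10^+1.00 + 10^-1.97) = 0.09082
DIC = [CO2*]/α₀ = 5.496×10^-5 / 0.09082 = 0.6052 mmol/L
CA = (α₁ + 2α₂)·DIC = (0.9082 + 2×0.0009732) × 0.6052 = 0.551 mmol/L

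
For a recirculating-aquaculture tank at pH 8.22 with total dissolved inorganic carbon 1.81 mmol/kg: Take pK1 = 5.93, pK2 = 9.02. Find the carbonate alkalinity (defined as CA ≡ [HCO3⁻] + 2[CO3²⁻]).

CA = 2.05 mmol/kg

CA = [HCO3⁻] + 2[CO3²⁻] = (α₁ + 2α₂)·DIC
At pH 8.22: [H⁺]/K1 = 10^-2.29 = 0.0051286, K2/[H⁺] = 10^-0.80 = 0.15849
α₁ = 1/(1 + 0.0051286 + 0.15849) = 1/1.1636 = 0.8594; α₂ = α₁·K2/[H⁺] = 0.1362
α₁ + 2α₂ = 1.1318
CA = 1.1318 × 1.81 = 2.05 mmol/kg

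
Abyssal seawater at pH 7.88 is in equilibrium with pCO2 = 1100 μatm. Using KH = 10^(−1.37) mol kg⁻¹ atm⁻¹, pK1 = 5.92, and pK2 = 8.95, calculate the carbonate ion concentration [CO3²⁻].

[CO3²⁻] = 0.364 mmol/kg

[CO2*] = KH · pCO2 = 10^(−1.37) × 1100×10^-6 = 4.692×10^-5 mol/kg
α₀ = 1/(1 + K1/[H⁺] + K1K2/[H⁺]²) = 1/(1 + 10^+1.96 + 10^+0.89) = 0.01000
DIC = [CO2*]/α₀ = 4.692×10^-5 / 0.01000 = 4.691 mmol/kg
[CO3²⁻] = α₂·DIC; α₂ = 0.07765, so [CO3²⁻] = 0.07765 × 4.691 = 0.364 mmol/kg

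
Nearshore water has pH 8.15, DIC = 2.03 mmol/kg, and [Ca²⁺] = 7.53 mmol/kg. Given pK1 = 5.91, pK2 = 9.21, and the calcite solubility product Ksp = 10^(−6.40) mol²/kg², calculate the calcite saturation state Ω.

α₂ = 1 / (1 + [H⁺]/K2 + [H⁺]²/(K1K2)) = 1 / (1 + 10^+1.06 + 10^-1.18)
   = 1 / (1 + 11.482 + 0.066069) = 1/12.548 = 0.07970
[CO3²⁻] = α₂ × DIC = 0.07970 × 2.03 = 0.1618 mmol/kg
Ksp = 10^(−6.40) = 3.981×10^-7
Ω = [Ca²⁺][CO3²⁻]/Ksp = (7.53×10^-3)(1.618×10^-4) / 3.981×10^-7 = 3.06

Ω = 3.06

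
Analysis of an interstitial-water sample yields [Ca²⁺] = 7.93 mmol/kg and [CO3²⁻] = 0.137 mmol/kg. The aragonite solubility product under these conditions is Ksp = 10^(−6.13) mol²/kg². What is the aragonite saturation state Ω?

Ksp = 10^(−6.13) = 7.413×10^-7
Ω = [Ca²⁺][CO3²⁻]/Ksp = (7.93×10^-3)(0.137×10^-3) / 7.413×10^-7 = 1.47

Ω = 1.47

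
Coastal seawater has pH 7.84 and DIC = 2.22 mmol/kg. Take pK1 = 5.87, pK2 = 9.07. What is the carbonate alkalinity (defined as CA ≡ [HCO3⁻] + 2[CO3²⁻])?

CA = [HCO3⁻] + 2[CO3²⁻] = (α₁ + 2α₂)·DIC
At pH 7.84: [H⁺]/K1 = 10^-1.97 = 0.010715, K2/[H⁺] = 10^-1.23 = 0.058884
α₁ = 1/(1 + 0.010715 + 0.058884) = 1/1.0696 = 0.9349; α₂ = α₁·K2/[H⁺] = 0.05505
α₁ + 2α₂ = 1.0450
CA = 1.0450 × 2.22 = 2.32 mmol/kg

CA = 2.32 mmol/kg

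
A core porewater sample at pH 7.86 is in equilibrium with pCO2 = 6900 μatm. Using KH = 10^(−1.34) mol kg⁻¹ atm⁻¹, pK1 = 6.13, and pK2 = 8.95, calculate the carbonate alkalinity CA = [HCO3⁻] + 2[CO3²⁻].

[CO2*] = KH · pCO2 = 10^(−1.34) × 6900×10^-6 = 3.154×10^-4 mol/kg
α₀ = 1/(1 + K1/[H⁺] + K1K2/[H⁺]²) = 1/(1 + 10^+1.73 + 10^+0.64) = 0.01693
DIC = [CO2*]/α₀ = 3.154×10^-4 / 0.01693 = 18.63 mmol/kg
CA = (α₁ + 2α₂)·DIC = (0.9092 + 2×0.07390) × 18.63 = 19.7 mmol/kg

CA = 19.7 mmol/kg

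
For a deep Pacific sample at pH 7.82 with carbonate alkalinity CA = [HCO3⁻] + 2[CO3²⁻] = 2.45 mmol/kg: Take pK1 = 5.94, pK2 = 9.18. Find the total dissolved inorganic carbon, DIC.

CA = [HCO3⁻] + 2[CO3²⁻] = (α₁ + 2α₂)·DIC
At pH 7.82: [H⁺]/K1 = 10^-1.88 = 0.013183, K2/[H⁺] = 10^-1.36 = 0.043652
α₁ = 1/(1 + 0.013183 + 0.043652) = 1/1.0568 = 0.9462; α₂ = α₁·K2/[H⁺] = 0.04130
α₁ + 2α₂ = 1.0288
DIC = CA / (α₁ + 2α₂) = 2.45 / 1.0288 = 2.38 mmol/kg

DIC = 2.38 mmol/kg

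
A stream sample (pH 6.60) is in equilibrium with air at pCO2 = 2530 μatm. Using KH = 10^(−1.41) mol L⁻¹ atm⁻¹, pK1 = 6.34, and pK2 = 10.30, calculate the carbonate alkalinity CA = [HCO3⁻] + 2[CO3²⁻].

[CO2*] = KH · pCO2 = 10^(−1.41) × 2530×10^-6 = 9.843×10^-5 mol/L
α₀ = 1/(1 + K1/[H⁺] + K1K2/[H⁺]²) = 1/(1 + 10^+0.26 + 10^-3.44) = 0.3546
DIC = [CO2*]/α₀ = 9.843×10^-5 / 0.3546 = 0.2776 mmol/L
CA = (α₁ + 2α₂)·DIC = (0.6453 + 2×0.0001287) × 0.2776 = 0.179 mmol/L

CA = 0.179 mmol/L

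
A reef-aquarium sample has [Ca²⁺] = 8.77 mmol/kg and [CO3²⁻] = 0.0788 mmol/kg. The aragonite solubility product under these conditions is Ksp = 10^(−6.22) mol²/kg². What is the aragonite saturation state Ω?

Ω = 1.15

Ksp = 10^(−6.22) = 6.026×10^-7
Ω = [Ca²⁺][CO3²⁻]/Ksp = (8.77×10^-3)(0.0788×10^-3) / 6.026×10^-7 = 1.15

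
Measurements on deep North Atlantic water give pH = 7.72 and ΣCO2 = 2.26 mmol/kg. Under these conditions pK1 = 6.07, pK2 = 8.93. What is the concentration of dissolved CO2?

α₀ = 1 / (1 + K1/[H⁺] + K1K2/[H⁺]²) = 1 / (1 + 10^+1.65 + 10^+0.44)
   = 1 / (1 + 44.668 + 2.7542) = 1/48.423 = 0.02065
[CO2*] = α₀ × DIC = 0.02065 × 2.26 = 0.0467 mmol/kg

[CO2*] = 0.0467 mmol/kg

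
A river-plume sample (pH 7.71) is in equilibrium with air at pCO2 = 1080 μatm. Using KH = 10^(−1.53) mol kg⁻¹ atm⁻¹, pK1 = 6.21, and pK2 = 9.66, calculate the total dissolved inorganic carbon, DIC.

DIC = 1.05 mmol/kg

[CO2*] = KH · pCO2 = 10^(−1.53) × 1080×10^-6 = 3.187×10^-5 mol/kg
α₀ = 1/(1 + K1/[H⁺] + K1K2/[H⁺]²) = 1/(1 + 10^+1.50 + 10^-0.45) = 0.03032
DIC = [CO2*]/α₀ = 3.187×10^-5 / 0.03032 = 1.05 mmol/kg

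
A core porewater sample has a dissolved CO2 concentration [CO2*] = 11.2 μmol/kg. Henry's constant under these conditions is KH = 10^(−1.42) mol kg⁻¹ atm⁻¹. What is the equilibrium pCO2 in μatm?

pCO2 = 295 μatm

KH = 10^(−1.42) = 3.802×10^-2 mol kg⁻¹ atm⁻¹
pCO2 = [CO2*]/KH = 11.2×10^-6 / 3.802×10^-2 = 2.95×10^-4 atm = 295 μatm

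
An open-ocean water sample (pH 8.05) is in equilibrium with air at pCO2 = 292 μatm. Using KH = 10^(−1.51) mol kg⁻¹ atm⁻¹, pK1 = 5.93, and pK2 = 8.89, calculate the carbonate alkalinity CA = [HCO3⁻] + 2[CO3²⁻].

CA = 1.53 mmol/kg

[CO2*] = KH · pCO2 = 10^(−1.51) × 292×10^-6 = 9.024×10^-6 mol/kg
α₀ = 1/(1 + K1/[H⁺] + K1K2/[H⁺]²) = 1/(1 + 10^+2.12 + 10^+1.28) = 0.006584
DIC = [CO2*]/α₀ = 9.024×10^-6 / 0.006584 = 1.371 mmol/kg
CA = (α₁ + 2α₂)·DIC = (0.8680 + 2×0.1255) × 1.371 = 1.53 mmol/kg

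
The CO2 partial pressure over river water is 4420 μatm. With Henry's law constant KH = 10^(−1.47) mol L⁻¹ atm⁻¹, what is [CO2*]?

[CO2*] = 150 μmol/L

KH = 10^(−1.47) = 3.388×10^-2 mol L⁻¹ atm⁻¹
[CO2*] = KH · pCO2 = 3.388×10^-2 × 4420×10^-6 atm = 1.50×10^-4 mol/L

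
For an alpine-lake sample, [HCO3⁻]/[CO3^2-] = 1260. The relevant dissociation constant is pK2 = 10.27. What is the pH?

From K2 = [H⁺][CO3^2-]/[HCO3⁻]:  pH = pK2 − log₁₀([HCO3⁻]/[CO3^2-])
log₁₀(1260) = +3.100
pH = 10.27 − (+3.100) = 7.17

pH = 7.17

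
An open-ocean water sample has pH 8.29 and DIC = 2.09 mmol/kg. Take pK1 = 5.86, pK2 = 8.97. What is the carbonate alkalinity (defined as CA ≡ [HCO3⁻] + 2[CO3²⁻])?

CA = 2.44 mmol/kg

CA = [HCO3⁻] + 2[CO3²⁻] = (α₁ + 2α₂)·DIC
At pH 8.29: [H⁺]/K1 = 10^-2.43 = 0.0037154, K2/[H⁺] = 10^-0.68 = 0.20893
α₁ = 1/(1 + 0.0037154 + 0.20893) = 1/1.2126 = 0.8246; α₂ = α₁·K2/[H⁺] = 0.1723
α₁ + 2α₂ = 1.1692
CA = 1.1692 × 2.09 = 2.44 mmol/kg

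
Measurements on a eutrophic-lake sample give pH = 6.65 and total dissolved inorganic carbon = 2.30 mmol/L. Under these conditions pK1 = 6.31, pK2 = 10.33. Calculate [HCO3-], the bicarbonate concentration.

[HCO3⁻] = 1.58 mmol/L

α₁ = 1 / (1 + [H⁺]/K1 + K2/[H⁺]) = 1 / (1 + 10^-0.34 + 10^-3.68)
   = 1 / (1 + 0.45709 + 0.00020893) = 1/1.4573 = 0.6862
[HCO3⁻] = α₁ × DIC = 0.6862 × 2.30 = 1.58 mmol/L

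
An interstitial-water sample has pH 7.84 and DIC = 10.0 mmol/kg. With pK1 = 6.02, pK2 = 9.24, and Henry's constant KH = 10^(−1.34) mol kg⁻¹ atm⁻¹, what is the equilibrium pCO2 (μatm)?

α₀ = 1 / (1 + K1/[H⁺] + K1K2/[H⁺]²) = 1 / (1 + 10^+1.82 + 10^+0.42)
   = 1 / (1 + 66.069 + 2.6303) = 1/69.700 = 0.01435
[CO2*] = α₀ × DIC = 0.01435 × 10.0 = 0.1435 mmol/kg
pCO2 = [CO2*]/KH = 1.435×10^-4 / 4.571×10^-2 = 3140 μatm

pCO2 = 3140 μatm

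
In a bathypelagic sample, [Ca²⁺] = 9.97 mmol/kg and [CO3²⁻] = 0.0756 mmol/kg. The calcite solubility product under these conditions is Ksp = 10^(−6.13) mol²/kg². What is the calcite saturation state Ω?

Ω = 1.02

Ksp = 10^(−6.13) = 7.413×10^-7
Ω = [Ca²⁺][CO3²⁻]/Ksp = (9.97×10^-3)(0.0756×10^-3) / 7.413×10^-7 = 1.02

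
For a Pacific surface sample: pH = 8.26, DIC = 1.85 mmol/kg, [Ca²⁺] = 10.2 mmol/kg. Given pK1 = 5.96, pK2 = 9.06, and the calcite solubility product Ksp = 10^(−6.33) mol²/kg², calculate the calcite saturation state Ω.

α₂ = 1 / (1 + [H⁺]/K2 + [H⁺]²/(K1K2)) = 1 / (1 + 10^+0.80 + 10^-1.50)
   = 1 / (1 + 6.3096 + 0.031623) = 1/7.3412 = 0.1362
[CO3²⁻] = α₂ × DIC = 0.1362 × 1.85 = 0.2520 mmol/kg
Ksp = 10^(−6.33) = 4.677×10^-7
Ω = [Ca²⁺][CO3²⁻]/Ksp = (10.2×10^-3)(2.520×10^-4) / 4.677×10^-7 = 5.50

Ω = 5.50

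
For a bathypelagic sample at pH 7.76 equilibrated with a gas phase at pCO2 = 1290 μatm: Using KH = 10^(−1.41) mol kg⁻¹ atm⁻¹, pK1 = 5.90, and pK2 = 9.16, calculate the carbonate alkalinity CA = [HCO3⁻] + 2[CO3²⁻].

[CO2*] = KH · pCO2 = 10^(−1.41) × 1290×10^-6 = 5.019×10^-5 mol/kg
α₀ = 1/(1 + K1/[H⁺] + K1K2/[H⁺]²) = 1/(1 + 10^+1.86 + 10^+0.46) = 0.01310
DIC = [CO2*]/α₀ = 5.019×10^-5 / 0.01310 = 3.831 mmol/kg
CA = (α₁ + 2α₂)·DIC = (0.9491 + 2×0.03778) × 3.831 = 3.93 mmol/kg

CA = 3.93 mmol/kg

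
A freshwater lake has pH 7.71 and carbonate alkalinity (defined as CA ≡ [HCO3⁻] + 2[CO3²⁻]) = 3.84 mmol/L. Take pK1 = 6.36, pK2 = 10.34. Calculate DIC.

CA = [HCO3⁻] + 2[CO3²⁻] = (α₁ + 2α₂)·DIC
At pH 7.71: [H⁺]/K1 = 10^-1.35 = 0.044668, K2/[H⁺] = 10^-2.63 = 0.0023442
α₁ = 1/(1 + 0.044668 + 0.0023442) = 1/1.0470 = 0.9551; α₂ = α₁·K2/[H⁺] = 0.002239
α₁ + 2α₂ = 0.9596
DIC = CA / (α₁ + 2α₂) = 3.84 / 0.9596 = 4.00 mmol/L

DIC = 4.00 mmol/L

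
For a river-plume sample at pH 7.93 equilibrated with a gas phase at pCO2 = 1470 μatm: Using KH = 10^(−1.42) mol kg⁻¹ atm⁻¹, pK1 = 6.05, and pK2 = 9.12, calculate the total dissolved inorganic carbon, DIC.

[CO2*] = KH · pCO2 = 10^(−1.42) × 1470×10^-6 = 5.589×10^-5 mol/kg
α₀ = 1/(1 + K1/[H⁺] + K1K2/[H⁺]²) = 1/(1 + 10^+1.88 + 10^+0.69) = 0.01223
DIC = [CO2*]/α₀ = 5.589×10^-5 / 0.01223 = 4.57 mmol/kg

DIC = 4.57 mmol/kg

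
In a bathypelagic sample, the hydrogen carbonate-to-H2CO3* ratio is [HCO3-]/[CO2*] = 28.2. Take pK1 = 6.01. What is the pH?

From K1 = [H⁺][HCO3-]/[CO2*]:  pH = pK1 + log₁₀([HCO3-]/[CO2*])
log₁₀(28.2) = +1.450
pH = 6.01 + (+1.450) = 7.46

pH = 7.46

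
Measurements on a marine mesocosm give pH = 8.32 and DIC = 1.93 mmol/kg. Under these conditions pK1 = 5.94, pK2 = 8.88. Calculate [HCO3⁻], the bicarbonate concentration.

[HCO3⁻] = 1.51 mmol/kg

α₁ = 1 / (1 + [H⁺]/K1 + K2/[H⁺]) = 1 / (1 + 10^-2.38 + 10^-0.56)
   = 1 / (1 + 0.0041687 + 0.27542) = 1/1.2796 = 0.7815
[HCO3⁻] = α₁ × DIC = 0.7815 × 1.93 = 1.51 mmol/kg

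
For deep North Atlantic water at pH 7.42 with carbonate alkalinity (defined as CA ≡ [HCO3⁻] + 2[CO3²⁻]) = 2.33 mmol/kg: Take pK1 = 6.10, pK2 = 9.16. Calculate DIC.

CA = [HCO3⁻] + 2[CO3²⁻] = (α₁ + 2α₂)·DIC
At pH 7.42: [H⁺]/K1 = 10^-1.32 = 0.047863, K2/[H⁺] = 10^-1.74 = 0.018197
α₁ = 1/(1 + 0.047863 + 0.018197) = 1/1.0661 = 0.9380; α₂ = α₁·K2/[H⁺] = 0.01707
α₁ + 2α₂ = 0.9722
DIC = CA / (α₁ + 2α₂) = 2.33 / 0.9722 = 2.40 mmol/kg

DIC = 2.40 mmol/kg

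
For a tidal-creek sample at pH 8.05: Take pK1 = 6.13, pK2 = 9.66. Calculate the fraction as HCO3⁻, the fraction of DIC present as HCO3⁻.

α₁ = 1 / (1 + [H⁺]/K1 + K2/[H⁺]) = 1 / (1 + 10^-1.92 + 10^-1.61)
   = 1 / (1 + 0.012023 + 0.024547) = 1/1.0366 = 0.9647

α₁ = 0.965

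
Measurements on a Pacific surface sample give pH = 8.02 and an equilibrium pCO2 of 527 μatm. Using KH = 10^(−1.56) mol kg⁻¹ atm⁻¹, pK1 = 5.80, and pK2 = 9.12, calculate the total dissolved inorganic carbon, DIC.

[CO2*] = KH · pCO2 = 10^(−1.56) × 527×10^-6 = 1.451×10^-5 mol/kg
α₀ = 1/(1 + K1/[H⁺] + K1K2/[H⁺]²) = 1/(1 + 10^+2.22 + 10^+1.12) = 0.005551
DIC = [CO2*]/α₀ = 1.451×10^-5 / 0.005551 = 2.61 mmol/kg

DIC = 2.61 mmol/kg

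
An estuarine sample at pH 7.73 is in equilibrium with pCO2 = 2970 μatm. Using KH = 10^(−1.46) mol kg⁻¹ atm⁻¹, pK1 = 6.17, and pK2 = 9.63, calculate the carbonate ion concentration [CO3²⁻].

[CO3²⁻] = 0.0471 mmol/kg

[CO2*] = KH · pCO2 = 10^(−1.46) × 2970×10^-6 = 1.030×10^-4 mol/kg
α₀ = 1/(1 + K1/[H⁺] + K1K2/[H⁺]²) = 1/(1 + 10^+1.56 + 10^-0.34) = 0.02648
DIC = [CO2*]/α₀ = 1.030×10^-4 / 0.02648 = 3.889 mmol/kg
[CO3²⁻] = α₂·DIC; α₂ = 0.01210, so [CO3²⁻] = 0.01210 × 3.889 = 0.0471 mmol/kg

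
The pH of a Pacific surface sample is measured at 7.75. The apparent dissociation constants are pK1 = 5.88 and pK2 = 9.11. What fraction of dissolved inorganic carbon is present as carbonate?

α₂ = 1 / (1 + [H⁺]/K2 + [H⁺]²/(K1K2)) = 1 / (1 + 10^+1.36 + 10^-0.51)
   = 1 / (1 + 22.909 + 0.30903) = 1/24.218 = 0.04129

α₂ = 0.0413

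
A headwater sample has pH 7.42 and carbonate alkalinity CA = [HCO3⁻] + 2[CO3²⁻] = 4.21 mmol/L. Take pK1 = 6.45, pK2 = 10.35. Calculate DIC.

DIC = 4.66 mmol/L

CA = [HCO3⁻] + 2[CO3²⁻] = (α₁ + 2α₂)·DIC
At pH 7.42: [H⁺]/K1 = 10^-0.97 = 0.10715, K2/[H⁺] = 10^-2.93 = 0.0011749
α₁ = 1/(1 + 0.10715 + 0.0011749) = 1/1.1083 = 0.9023; α₂ = α₁·K2/[H⁺] = 0.001060
α₁ + 2α₂ = 0.9044
DIC = CA / (α₁ + 2α₂) = 4.21 / 0.9044 = 4.66 mmol/L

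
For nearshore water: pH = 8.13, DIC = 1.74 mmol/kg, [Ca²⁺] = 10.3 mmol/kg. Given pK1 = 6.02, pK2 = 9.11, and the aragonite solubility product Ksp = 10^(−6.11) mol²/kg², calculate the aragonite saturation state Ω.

Ω = 2.17

α₂ = 1 / (1 + [H⁺]/K2 + [H⁺]²/(K1K2)) = 1 / (1 + 10^+0.98 + 10^-1.13)
   = 1 / (1 + 9.5499 + 0.074131) = 1/10.624 = 0.09413
[CO3²⁻] = α₂ × DIC = 0.09413 × 1.74 = 0.1638 mmol/kg
Ksp = 10^(−6.11) = 7.762×10^-7
Ω = [Ca²⁺][CO3²⁻]/Ksp = (10.3×10^-3)(1.638×10^-4) / 7.762×10^-7 = 2.17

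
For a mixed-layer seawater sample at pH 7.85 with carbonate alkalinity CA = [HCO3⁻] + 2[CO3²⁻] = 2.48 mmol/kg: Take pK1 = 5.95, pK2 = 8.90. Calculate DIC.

DIC = 2.32 mmol/kg

CA = [HCO3⁻] + 2[CO3²⁻] = (α₁ + 2α₂)·DIC
At pH 7.85: [H⁺]/K1 = 10^-1.90 = 0.012589, K2/[H⁺] = 10^-1.05 = 0.089125
α₁ = 1/(1 + 0.012589 + 0.089125) = 1/1.1017 = 0.9077; α₂ = α₁·K2/[H⁺] = 0.08090
α₁ + 2α₂ = 1.0695
DIC = CA / (α₁ + 2α₂) = 2.48 / 1.0695 = 2.32 mmol/kg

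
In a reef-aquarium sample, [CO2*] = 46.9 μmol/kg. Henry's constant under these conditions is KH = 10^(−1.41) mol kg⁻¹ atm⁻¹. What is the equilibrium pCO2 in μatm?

pCO2 = 1210 μatm

KH = 10^(−1.41) = 3.890×10^-2 mol kg⁻¹ atm⁻¹
pCO2 = [CO2*]/KH = 46.9×10^-6 / 3.890×10^-2 = 1.21×10^-3 atm = 1210 μatm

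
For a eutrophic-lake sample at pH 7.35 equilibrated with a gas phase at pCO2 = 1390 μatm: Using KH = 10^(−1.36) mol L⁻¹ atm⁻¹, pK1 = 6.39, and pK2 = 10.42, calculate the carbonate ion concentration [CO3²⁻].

[CO3²⁻] = 0.471 μmol/L

[CO2*] = KH · pCO2 = 10^(−1.36) × 1390×10^-6 = 6.068×10^-5 mol/L
α₀ = 1/(1 + K1/[H⁺] + K1K2/[H⁺]²) = 1/(1 + 10^+0.96 + 10^-2.11) = 0.09874
DIC = [CO2*]/α₀ = 6.068×10^-5 / 0.09874 = 0.6145 mmol/L
[CO3²⁻] = α₂·DIC; α₂ = 0.0007664, so [CO3²⁻] = 0.0007664 × 0.6145 = 0.000471 mmol/L = 0.471 μmol/L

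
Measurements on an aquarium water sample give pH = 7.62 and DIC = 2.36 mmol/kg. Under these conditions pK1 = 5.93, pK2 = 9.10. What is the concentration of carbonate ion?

α₂ = 1 / (1 + [H⁺]/K2 + [H⁺]²/(K1K2)) = 1 / (1 + 10^+1.48 + 10^-0.21)
   = 1 / (1 + 30.200 + 0.61660) = 1/31.816 = 0.03143
[CO3²⁻] = α₂ × DIC = 0.03143 × 2.36 = 0.0742 mmol/kg

[CO3²⁻] = 0.0742 mmol/kg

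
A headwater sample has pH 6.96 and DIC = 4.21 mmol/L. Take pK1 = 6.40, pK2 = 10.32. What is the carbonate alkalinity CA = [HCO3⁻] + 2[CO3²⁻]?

CA = 3.30 mmol/L

CA = [HCO3⁻] + 2[CO3²⁻] = (α₁ + 2α₂)·DIC
At pH 6.96: [H⁺]/K1 = 10^-0.56 = 0.27542, K2/[H⁺] = 10^-3.36 = 0.00043652
α₁ = 1/(1 + 0.27542 + 0.00043652) = 1/1.2759 = 0.7838; α₂ = α₁·K2/[H⁺] = 0.0003421
α₁ + 2α₂ = 0.7845
CA = 0.7845 × 4.21 = 3.30 mmol/L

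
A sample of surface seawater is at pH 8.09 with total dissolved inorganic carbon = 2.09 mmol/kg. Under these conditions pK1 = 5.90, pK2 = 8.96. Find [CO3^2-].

[CO3²⁻] = 0.247 mmol/kg

α₂ = 1 / (1 + [H⁺]/K2 + [H⁺]²/(K1K2)) = 1 / (1 + 10^+0.87 + 10^-1.32)
   = 1 / (1 + 7.4131 + 0.047863) = 1/8.4610 = 0.1182
[CO3²⁻] = α₂ × DIC = 0.1182 × 2.09 = 0.247 mmol/kg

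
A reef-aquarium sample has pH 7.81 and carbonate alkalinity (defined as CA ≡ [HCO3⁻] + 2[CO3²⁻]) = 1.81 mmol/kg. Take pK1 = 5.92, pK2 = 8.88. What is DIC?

CA = [HCO3⁻] + 2[CO3²⁻] = (α₁ + 2α₂)·DIC
At pH 7.81: [H⁺]/K1 = 10^-1.89 = 0.012882, K2/[H⁺] = 10^-1.07 = 0.085114
α₁ = 1/(1 + 0.012882 + 0.085114) = 1/1.0980 = 0.9107; α₂ = α₁·K2/[H⁺] = 0.07752
α₁ + 2α₂ = 1.0658
DIC = CA / (α₁ + 2α₂) = 1.81 / 1.0658 = 1.70 mmol/kg

DIC = 1.70 mmol/kg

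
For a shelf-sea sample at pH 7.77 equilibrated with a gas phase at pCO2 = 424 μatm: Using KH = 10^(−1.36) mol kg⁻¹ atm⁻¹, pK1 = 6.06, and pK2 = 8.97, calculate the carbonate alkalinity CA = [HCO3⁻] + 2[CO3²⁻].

[CO2*] = KH · pCO2 = 10^(−1.36) × 424×10^-6 = 1.851×10^-5 mol/kg
α₀ = 1/(1 + K1/[H⁺] + K1K2/[H⁺]²) = 1/(1 + 10^+1.71 + 10^+0.51) = 0.01801
DIC = [CO2*]/α₀ = 1.851×10^-5 / 0.01801 = 1.028 mmol/kg
CA = (α₁ + 2α₂)·DIC = (0.9237 + 2×0.05828) × 1.028 = 1.07 mmol/kg

CA = 1.07 mmol/kg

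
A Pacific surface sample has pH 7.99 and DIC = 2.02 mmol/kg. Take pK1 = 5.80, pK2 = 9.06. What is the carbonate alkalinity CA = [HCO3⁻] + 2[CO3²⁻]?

CA = 2.17 mmol/kg

CA = [HCO3⁻] + 2[CO3²⁻] = (α₁ + 2α₂)·DIC
At pH 7.99: [H⁺]/K1 = 10^-2.19 = 0.0064565, K2/[H⁺] = 10^-1.07 = 0.085114
α₁ = 1/(1 + 0.0064565 + 0.085114) = 1/1.0916 = 0.9161; α₂ = α₁·K2/[H⁺] = 0.07797
α₁ + 2α₂ = 1.0721
CA = 1.0721 × 2.02 = 2.17 mmol/kg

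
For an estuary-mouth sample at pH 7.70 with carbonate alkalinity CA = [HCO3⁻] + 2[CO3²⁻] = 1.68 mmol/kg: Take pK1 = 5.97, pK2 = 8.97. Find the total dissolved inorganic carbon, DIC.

CA = [HCO3⁻] + 2[CO3²⁻] = (α₁ + 2α₂)·DIC
At pH 7.70: [H⁺]/K1 = 10^-1.73 = 0.018621, K2/[H⁺] = 10^-1.27 = 0.053703
α₁ = 1/(1 + 0.018621 + 0.053703) = 1/1.0723 = 0.9326; α₂ = α₁·K2/[H⁺] = 0.05008
α₁ + 2α₂ = 1.0327
DIC = CA / (α₁ + 2α₂) = 1.68 / 1.0327 = 1.63 mmol/kg

DIC = 1.63 mmol/kg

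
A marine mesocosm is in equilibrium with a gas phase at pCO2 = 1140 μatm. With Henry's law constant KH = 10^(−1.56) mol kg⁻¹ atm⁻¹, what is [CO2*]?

KH = 10^(−1.56) = 2.754×10^-2 mol kg⁻¹ atm⁻¹
[CO2*] = KH · pCO2 = 2.754×10^-2 × 1140×10^-6 atm = 3.14×10^-5 mol/kg

[CO2*] = 31.4 μmol/kg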